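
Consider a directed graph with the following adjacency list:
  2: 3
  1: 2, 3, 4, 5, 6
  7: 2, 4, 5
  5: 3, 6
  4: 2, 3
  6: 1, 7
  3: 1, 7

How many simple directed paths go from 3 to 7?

3→1→5→6→7
3→1→6→7
3→7

3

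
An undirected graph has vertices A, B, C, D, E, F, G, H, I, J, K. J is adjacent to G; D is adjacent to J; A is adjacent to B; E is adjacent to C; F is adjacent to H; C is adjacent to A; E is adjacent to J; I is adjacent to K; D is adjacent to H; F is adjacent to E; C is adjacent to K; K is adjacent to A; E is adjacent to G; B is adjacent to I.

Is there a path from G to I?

Yes

Explore from G.
Distance 1: reach E, J.
Distance 2: reach C, D, F.
Distance 3: reach A, H, K.
Distance 4: reach B, I.
Found I.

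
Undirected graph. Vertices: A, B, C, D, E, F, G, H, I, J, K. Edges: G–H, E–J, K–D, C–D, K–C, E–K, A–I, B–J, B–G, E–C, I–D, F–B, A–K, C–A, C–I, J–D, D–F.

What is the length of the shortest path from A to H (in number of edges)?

6

Distance 0: A.
Distance 1: C, I, K.
Distance 2: D, E.
Distance 3: F, J.
Distance 4: B.
Distance 5: G.
Distance 6: H — contains H.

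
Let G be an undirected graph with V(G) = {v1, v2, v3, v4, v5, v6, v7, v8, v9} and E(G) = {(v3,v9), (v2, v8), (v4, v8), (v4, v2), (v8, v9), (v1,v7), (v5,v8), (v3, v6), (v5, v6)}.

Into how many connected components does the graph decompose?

From v1: component {v1, v7}.
From v2: component {v2, v3, v4, v5, v6, v8, v9}.
That's 2 components.

2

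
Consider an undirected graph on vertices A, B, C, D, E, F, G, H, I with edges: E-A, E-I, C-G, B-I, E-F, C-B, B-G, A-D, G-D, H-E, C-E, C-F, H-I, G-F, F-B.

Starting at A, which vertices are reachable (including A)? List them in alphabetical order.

A, B, C, D, E, F, G, H, I

Start at A.
Its neighbours: D, E.
Then their neighbours: C, F, G, H, I.
Then next layer: B.
Every vertex is now reached.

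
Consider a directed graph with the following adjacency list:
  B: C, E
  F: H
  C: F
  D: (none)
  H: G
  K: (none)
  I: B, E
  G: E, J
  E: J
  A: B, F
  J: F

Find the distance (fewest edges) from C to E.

4

Distance 0: C.
Distance 1: F.
Distance 2: H.
Distance 3: G.
Distance 4: E, J — contains E.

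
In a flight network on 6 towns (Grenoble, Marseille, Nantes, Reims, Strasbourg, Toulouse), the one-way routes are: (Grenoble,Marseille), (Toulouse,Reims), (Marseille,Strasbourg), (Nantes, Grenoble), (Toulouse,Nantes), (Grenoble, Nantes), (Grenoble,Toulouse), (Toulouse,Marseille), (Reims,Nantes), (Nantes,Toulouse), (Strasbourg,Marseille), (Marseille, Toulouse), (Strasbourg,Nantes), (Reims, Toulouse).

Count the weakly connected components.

From Grenoble: component {Grenoble, Marseille, Nantes, Reims, Strasbourg, Toulouse}.
That's 1 component.

1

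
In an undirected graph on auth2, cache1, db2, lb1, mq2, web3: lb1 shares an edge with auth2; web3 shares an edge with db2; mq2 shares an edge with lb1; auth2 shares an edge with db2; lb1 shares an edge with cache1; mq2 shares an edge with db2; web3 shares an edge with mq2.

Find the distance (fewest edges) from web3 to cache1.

Distance 0: web3.
Distance 1: db2, mq2.
Distance 2: auth2, lb1.
Distance 3: cache1 — contains cache1.

3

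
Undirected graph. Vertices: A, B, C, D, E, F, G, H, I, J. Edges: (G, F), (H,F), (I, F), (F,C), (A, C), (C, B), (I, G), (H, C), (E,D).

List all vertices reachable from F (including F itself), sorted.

Start at F.
Its neighbours: C, G, H, I.
Then their neighbours: A, B.
Nothing further is reachable.

A, B, C, F, G, H, I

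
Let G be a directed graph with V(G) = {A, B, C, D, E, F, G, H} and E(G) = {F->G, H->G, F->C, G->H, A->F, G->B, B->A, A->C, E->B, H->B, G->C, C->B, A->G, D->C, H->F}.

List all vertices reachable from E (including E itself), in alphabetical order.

A, B, C, E, F, G, H

Start at E.
Its neighbours: B.
Then their neighbours: A.
Then next layer: C, F, G.
Then next layer: H.
Nothing further is reachable.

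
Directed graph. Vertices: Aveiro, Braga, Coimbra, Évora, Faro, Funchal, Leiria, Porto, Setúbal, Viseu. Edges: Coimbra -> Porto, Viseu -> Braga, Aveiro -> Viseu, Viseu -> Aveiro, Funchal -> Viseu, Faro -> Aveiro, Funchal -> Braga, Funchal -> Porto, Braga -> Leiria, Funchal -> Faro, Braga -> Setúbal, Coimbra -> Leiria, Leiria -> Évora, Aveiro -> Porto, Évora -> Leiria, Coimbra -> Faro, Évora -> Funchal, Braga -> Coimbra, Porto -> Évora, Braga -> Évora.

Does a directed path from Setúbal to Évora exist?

Setúbal has no outgoing edges, so nothing is reachable from it.

No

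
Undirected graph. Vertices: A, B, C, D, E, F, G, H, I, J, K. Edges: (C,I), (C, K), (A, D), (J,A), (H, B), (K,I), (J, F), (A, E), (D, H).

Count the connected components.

From A: component {A, B, D, E, F, H, J}.
From C: component {C, I, K}.
From G: component {G}.
That's 3 components.

3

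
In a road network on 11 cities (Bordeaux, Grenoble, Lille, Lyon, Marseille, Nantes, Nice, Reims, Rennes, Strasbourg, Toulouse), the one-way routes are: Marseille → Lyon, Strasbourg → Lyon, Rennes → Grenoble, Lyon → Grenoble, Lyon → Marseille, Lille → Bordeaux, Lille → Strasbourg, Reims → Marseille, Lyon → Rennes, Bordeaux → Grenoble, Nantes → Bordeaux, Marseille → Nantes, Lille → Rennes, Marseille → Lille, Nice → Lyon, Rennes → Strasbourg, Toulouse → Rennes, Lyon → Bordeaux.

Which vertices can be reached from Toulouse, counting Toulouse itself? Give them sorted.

Start at Toulouse.
Its neighbours: Rennes.
Then their neighbours: Grenoble, Strasbourg.
Then next layer: Lyon.
Then next layer: Bordeaux, Marseille.
Then next layer: Lille, Nantes.
Nothing further is reachable.

Bordeaux, Grenoble, Lille, Lyon, Marseille, Nantes, Rennes, Strasbourg, Toulouse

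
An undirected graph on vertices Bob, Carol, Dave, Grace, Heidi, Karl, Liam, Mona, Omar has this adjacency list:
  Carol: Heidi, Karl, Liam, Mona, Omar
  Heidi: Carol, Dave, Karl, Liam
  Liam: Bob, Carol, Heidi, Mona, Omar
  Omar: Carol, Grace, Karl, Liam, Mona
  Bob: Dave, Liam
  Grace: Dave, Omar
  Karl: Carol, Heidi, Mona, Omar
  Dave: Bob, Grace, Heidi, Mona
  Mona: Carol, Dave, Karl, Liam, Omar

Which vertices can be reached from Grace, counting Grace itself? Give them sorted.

Start at Grace.
Its neighbours: Dave, Omar.
Then their neighbours: Bob, Carol, Heidi, Karl, Liam, Mona.
Every vertex is now reached.

Bob, Carol, Dave, Grace, Heidi, Karl, Liam, Mona, Omar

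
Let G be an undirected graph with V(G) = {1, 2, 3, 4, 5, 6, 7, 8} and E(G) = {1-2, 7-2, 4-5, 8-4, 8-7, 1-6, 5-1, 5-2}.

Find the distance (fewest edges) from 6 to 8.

Distance 0: 6.
Distance 1: 1.
Distance 2: 2, 5.
Distance 3: 4, 7.
Distance 4: 8 — contains 8.

4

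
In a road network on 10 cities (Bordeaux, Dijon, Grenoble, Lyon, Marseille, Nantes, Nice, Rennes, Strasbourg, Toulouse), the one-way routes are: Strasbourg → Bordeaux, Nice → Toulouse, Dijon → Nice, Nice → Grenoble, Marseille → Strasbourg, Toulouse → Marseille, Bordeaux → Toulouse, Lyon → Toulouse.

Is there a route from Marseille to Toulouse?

Explore from Marseille.
Distance 1: reach Strasbourg.
Distance 2: reach Bordeaux.
Distance 3: reach Toulouse.
Found Toulouse.

Yes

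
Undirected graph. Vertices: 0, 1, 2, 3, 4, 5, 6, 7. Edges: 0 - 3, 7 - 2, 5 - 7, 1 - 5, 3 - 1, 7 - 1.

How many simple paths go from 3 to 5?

2

3–1–5
3–1–7–5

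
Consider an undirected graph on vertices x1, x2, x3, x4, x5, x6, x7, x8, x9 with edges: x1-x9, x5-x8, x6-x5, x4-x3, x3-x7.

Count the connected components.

4

From x1: component {x1, x9}.
From x2: component {x2}.
From x3: component {x3, x4, x7}.
From x5: component {x5, x6, x8}.
That's 4 components.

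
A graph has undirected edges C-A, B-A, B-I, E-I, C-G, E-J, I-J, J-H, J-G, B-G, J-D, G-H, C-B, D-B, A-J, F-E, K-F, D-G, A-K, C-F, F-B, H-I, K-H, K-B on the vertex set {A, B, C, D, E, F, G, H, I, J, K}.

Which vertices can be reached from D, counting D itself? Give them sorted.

A, B, C, D, E, F, G, H, I, J, K

Start at D.
Its neighbours: B, G, J.
Then their neighbours: A, C, E, F, H, I, K.
Every vertex is now reached.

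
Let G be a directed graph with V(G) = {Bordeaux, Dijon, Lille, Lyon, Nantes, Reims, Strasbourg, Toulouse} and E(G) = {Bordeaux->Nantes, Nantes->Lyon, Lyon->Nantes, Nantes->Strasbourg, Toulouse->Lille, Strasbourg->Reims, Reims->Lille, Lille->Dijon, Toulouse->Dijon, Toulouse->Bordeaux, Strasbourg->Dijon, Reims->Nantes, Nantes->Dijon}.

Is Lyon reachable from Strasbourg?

Explore from Strasbourg.
Distance 1: reach Dijon, Reims.
Distance 2: reach Lille, Nantes.
Distance 3: reach Lyon.
Found Lyon.

Yes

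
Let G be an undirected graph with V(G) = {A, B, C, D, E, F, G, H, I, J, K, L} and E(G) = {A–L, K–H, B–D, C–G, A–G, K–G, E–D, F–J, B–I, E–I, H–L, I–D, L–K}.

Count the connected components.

3

From A: component {A, C, G, H, K, L}.
From B: component {B, D, E, I}.
From F: component {F, J}.
That's 3 components.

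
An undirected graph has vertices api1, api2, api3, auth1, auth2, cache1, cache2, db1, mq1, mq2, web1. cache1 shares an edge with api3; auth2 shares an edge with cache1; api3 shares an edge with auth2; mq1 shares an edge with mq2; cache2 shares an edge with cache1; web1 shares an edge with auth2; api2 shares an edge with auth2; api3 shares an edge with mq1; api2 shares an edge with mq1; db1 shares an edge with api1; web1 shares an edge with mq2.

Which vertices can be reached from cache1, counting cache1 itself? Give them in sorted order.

Start at cache1.
Its neighbours: api3, auth2, cache2.
Then their neighbours: api2, mq1, web1.
Then next layer: mq2.
Nothing further is reachable.

api2, api3, auth2, cache1, cache2, mq1, mq2, web1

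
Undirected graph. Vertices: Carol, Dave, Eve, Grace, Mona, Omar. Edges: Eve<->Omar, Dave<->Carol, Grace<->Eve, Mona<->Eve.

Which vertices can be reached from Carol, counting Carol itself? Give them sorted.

Start at Carol.
Its neighbours: Dave.
Nothing further is reachable.

Carol, Dave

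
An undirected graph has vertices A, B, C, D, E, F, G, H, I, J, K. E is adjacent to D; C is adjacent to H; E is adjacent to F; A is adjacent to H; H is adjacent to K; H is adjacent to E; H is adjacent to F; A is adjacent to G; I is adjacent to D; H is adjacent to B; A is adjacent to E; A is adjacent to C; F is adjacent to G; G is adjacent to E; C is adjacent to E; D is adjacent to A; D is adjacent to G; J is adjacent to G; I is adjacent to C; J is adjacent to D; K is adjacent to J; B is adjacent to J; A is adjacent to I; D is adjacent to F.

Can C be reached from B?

Explore from B.
Distance 1: reach H, J.
Distance 2: reach A, C, D, E, F, G, K.
Found C.

Yes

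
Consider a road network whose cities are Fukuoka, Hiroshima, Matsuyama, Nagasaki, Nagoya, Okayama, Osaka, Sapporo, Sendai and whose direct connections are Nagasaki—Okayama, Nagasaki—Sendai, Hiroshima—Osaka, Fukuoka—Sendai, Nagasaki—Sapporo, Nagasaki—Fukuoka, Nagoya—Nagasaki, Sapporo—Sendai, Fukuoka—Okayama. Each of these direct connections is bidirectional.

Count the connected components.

From Fukuoka: component {Fukuoka, Nagasaki, Nagoya, Okayama, Sapporo, Sendai}.
From Hiroshima: component {Hiroshima, Osaka}.
From Matsuyama: component {Matsuyama}.
That's 3 components.

3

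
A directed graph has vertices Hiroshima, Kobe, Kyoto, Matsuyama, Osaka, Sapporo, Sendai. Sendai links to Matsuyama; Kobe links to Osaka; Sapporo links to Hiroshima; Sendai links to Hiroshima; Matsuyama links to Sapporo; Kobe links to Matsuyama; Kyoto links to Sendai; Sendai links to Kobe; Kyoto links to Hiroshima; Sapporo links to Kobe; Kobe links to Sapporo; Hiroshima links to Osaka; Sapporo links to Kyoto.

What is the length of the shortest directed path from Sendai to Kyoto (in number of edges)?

Distance 0: Sendai.
Distance 1: Hiroshima, Kobe, Matsuyama.
Distance 2: Osaka, Sapporo.
Distance 3: Kyoto — contains Kyoto.

3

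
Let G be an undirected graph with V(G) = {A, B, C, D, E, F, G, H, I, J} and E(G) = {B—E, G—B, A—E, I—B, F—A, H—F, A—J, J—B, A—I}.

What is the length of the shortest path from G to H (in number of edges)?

5

Distance 0: G.
Distance 1: B.
Distance 2: E, I, J.
Distance 3: A.
Distance 4: F.
Distance 5: H — contains H.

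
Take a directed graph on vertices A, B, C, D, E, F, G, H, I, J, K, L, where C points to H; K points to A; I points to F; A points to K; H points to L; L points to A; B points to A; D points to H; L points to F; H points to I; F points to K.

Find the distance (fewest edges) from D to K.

Distance 0: D.
Distance 1: H.
Distance 2: I, L.
Distance 3: A, F.
Distance 4: K — contains K.

4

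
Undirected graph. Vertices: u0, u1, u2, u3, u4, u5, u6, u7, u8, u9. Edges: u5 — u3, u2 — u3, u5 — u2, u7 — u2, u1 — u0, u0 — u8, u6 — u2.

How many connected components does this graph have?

4

From u0: component {u0, u1, u8}.
From u2: component {u2, u3, u5, u6, u7}.
From u4: component {u4}.
From u9: component {u9}.
That's 4 components.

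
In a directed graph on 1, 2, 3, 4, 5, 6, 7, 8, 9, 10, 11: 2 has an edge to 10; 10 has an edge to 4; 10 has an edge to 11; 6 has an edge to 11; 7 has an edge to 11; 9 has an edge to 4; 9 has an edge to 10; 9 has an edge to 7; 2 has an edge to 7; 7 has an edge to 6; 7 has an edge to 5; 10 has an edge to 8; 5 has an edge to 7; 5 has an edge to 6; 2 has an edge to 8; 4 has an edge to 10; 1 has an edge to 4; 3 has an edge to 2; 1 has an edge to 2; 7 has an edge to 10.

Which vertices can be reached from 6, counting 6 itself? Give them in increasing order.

Start at 6.
Its neighbours: 11.
Nothing further is reachable.

6, 11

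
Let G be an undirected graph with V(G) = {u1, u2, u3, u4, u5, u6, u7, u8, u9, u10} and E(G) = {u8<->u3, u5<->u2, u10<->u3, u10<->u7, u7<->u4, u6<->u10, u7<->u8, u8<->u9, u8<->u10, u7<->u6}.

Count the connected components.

From u1: component {u1}.
From u2: component {u2, u5}.
From u3: component {u3, u4, u6, u7, u8, u9, u10}.
That's 3 components.

3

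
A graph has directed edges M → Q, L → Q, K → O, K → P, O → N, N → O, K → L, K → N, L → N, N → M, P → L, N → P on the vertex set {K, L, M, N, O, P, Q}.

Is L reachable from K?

Yes

Explore from K.
Distance 1: reach L, N, O, P.
Found L.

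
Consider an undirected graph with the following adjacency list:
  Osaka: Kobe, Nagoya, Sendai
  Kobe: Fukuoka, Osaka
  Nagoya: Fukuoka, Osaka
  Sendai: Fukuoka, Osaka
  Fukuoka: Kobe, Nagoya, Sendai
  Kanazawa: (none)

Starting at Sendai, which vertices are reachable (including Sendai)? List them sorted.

Start at Sendai.
Its neighbours: Fukuoka, Osaka.
Then their neighbours: Kobe, Nagoya.
Nothing further is reachable.

Fukuoka, Kobe, Nagoya, Osaka, Sendai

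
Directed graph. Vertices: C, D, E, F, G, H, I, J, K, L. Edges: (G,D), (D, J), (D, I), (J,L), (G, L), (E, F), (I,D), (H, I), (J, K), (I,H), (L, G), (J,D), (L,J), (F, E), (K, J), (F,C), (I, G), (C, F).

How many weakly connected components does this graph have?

2

From C: component {C, E, F}.
From D: component {D, G, H, I, J, K, L}.
That's 2 components.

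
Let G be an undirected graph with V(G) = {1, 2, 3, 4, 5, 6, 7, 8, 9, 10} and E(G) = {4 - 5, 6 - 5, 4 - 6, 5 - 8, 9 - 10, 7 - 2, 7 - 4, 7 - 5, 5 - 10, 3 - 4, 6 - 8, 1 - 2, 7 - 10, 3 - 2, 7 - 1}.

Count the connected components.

From 1: component {1, 2, 3, 4, 5, 6, 7, 8, 9, 10}.
That's 1 component.

1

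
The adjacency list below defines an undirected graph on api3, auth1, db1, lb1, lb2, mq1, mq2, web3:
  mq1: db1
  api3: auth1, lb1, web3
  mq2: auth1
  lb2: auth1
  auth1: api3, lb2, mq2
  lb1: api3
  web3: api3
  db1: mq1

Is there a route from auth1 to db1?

Explore from auth1.
Distance 1: reach api3, lb2, mq2.
Distance 2: reach lb1, web3.
The search is exhausted without reaching db1; it lies in a different component.

No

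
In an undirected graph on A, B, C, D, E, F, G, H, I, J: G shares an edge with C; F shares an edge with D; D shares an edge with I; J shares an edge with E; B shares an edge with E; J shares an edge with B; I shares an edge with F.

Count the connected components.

5

From A: component {A}.
From B: component {B, E, J}.
From C: component {C, G}.
From D: component {D, F, I}.
From H: component {H}.
That's 5 components.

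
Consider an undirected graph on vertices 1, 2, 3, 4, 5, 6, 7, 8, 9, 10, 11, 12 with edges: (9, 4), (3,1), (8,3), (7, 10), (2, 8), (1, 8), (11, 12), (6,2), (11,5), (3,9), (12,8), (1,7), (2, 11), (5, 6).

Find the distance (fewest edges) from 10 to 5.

6

Distance 0: 10.
Distance 1: 7.
Distance 2: 1.
Distance 3: 3, 8.
Distance 4: 2, 9, 12.
Distance 5: 4, 6, 11.
Distance 6: 5 — contains 5.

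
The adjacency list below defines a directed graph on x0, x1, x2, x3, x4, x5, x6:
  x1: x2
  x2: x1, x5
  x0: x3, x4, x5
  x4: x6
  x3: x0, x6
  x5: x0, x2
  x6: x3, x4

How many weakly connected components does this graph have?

From x0: component {x0, x1, x2, x3, x4, x5, x6}.
That's 1 component.

1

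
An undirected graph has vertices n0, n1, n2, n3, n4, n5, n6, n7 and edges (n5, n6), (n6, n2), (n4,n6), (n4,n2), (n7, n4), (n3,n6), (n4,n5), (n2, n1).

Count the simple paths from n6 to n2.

n6–n2
n6–n4–n2
n6–n5–n4–n2

3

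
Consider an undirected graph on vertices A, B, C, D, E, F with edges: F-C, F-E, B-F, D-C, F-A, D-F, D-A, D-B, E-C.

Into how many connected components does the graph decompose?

1

From A: component {A, B, C, D, E, F}.
That's 1 component.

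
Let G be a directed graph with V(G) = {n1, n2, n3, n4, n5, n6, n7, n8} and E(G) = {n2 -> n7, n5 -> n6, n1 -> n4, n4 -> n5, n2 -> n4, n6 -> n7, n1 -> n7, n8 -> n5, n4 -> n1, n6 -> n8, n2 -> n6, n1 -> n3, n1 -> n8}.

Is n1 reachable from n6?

No

Explore from n6.
Distance 1: reach n7, n8.
Distance 2: reach n5.
The search from n6 is exhausted; no directed path reaches n1.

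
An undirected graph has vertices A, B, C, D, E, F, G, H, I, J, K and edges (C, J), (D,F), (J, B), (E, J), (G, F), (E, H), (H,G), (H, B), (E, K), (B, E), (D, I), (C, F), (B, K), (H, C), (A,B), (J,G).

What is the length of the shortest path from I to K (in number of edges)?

6

Distance 0: I.
Distance 1: D.
Distance 2: F.
Distance 3: C, G.
Distance 4: H, J.
Distance 5: B, E.
Distance 6: A, K — contains K.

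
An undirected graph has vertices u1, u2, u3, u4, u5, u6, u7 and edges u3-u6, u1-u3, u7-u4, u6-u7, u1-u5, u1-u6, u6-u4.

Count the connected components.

From u1: component {u1, u3, u4, u5, u6, u7}.
From u2: component {u2}.
That's 2 components.

2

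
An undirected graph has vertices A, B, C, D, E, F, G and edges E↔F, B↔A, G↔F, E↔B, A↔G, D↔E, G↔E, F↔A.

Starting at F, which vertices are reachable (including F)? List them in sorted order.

A, B, D, E, F, G

Start at F.
Its neighbours: A, E, G.
Then their neighbours: B, D.
Nothing further is reachable.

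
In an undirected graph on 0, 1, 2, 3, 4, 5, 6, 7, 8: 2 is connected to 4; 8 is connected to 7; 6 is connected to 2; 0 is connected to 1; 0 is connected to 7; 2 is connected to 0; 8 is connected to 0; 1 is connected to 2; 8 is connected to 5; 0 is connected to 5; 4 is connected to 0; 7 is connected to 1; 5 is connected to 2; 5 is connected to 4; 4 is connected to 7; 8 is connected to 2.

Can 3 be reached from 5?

No

Explore from 5.
Distance 1: reach 0, 2, 4, 8.
Distance 2: reach 1, 6, 7.
The search is exhausted without reaching 3; it lies in a different component.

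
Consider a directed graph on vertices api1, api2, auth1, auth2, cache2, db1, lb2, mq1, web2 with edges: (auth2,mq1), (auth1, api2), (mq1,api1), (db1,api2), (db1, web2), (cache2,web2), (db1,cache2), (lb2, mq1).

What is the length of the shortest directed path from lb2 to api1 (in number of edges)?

Distance 0: lb2.
Distance 1: mq1.
Distance 2: api1 — contains api1.

2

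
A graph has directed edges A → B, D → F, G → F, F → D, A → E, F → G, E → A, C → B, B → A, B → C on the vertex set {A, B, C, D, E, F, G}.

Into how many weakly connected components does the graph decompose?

From A: component {A, B, C, E}.
From D: component {D, F, G}.
That's 2 components.

2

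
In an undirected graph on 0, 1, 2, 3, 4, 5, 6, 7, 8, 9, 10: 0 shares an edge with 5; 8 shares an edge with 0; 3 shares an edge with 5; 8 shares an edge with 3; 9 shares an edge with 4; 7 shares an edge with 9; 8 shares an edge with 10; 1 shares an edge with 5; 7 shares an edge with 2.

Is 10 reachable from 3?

Yes

Explore from 3.
Distance 1: reach 5, 8.
Distance 2: reach 0, 1, 10.
Found 10.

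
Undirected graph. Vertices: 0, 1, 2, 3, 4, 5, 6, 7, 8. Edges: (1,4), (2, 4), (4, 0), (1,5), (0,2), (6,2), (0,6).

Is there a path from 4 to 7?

No

Explore from 4.
Distance 1: reach 0, 1, 2.
Distance 2: reach 5, 6.
The search is exhausted without reaching 7; it lies in a different component.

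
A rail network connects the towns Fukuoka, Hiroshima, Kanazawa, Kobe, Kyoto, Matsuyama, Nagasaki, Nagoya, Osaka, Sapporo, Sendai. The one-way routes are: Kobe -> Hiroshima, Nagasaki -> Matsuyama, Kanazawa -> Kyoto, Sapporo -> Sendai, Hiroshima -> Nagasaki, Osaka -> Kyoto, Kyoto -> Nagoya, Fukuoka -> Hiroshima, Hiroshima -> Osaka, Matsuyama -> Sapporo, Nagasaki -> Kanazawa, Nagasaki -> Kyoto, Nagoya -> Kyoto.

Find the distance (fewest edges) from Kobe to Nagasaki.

2

Distance 0: Kobe.
Distance 1: Hiroshima.
Distance 2: Nagasaki, Osaka — contains Nagasaki.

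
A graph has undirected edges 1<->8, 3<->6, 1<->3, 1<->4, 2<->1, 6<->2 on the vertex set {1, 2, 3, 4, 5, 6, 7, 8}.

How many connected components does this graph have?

3

From 1: component {1, 2, 3, 4, 6, 8}.
From 5: component {5}.
From 7: component {7}.
That's 3 components.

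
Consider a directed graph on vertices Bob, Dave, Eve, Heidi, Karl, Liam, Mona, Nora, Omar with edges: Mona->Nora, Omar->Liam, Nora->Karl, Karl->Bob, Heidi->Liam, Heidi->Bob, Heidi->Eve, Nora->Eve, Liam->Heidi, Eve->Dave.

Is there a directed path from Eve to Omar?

No

Explore from Eve.
Distance 1: reach Dave.
The search from Eve is exhausted; no directed path reaches Omar.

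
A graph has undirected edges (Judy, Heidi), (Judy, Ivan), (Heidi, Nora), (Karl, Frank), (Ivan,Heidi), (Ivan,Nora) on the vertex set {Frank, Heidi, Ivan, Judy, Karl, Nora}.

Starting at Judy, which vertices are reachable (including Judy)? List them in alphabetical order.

Heidi, Ivan, Judy, Nora

Start at Judy.
Its neighbours: Heidi, Ivan.
Then their neighbours: Nora.
Nothing further is reachable.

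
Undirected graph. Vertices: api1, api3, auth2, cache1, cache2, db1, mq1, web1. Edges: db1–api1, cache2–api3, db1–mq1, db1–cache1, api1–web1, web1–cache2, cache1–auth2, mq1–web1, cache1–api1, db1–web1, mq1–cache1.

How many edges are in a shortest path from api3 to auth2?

Distance 0: api3.
Distance 1: cache2.
Distance 2: web1.
Distance 3: api1, db1, mq1.
Distance 4: cache1.
Distance 5: auth2 — contains auth2.

5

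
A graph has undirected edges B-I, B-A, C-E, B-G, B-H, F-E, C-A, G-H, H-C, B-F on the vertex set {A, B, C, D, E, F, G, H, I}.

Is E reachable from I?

Yes

Explore from I.
Distance 1: reach B.
Distance 2: reach A, F, G, H.
Distance 3: reach C, E.
Found E.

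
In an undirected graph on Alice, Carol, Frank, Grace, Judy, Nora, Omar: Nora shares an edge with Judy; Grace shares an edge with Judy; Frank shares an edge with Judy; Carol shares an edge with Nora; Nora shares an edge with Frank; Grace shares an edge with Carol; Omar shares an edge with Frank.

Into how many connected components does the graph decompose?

2

From Alice: component {Alice}.
From Carol: component {Carol, Frank, Grace, Judy, Nora, Omar}.
That's 2 components.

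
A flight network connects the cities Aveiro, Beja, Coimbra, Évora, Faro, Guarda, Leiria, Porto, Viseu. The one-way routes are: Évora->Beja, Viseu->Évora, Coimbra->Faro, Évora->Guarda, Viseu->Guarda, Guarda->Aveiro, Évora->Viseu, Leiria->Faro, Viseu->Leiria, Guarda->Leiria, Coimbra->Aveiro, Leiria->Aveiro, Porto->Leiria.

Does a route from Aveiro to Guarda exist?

Aveiro has no outgoing edges, so nothing is reachable from it.

No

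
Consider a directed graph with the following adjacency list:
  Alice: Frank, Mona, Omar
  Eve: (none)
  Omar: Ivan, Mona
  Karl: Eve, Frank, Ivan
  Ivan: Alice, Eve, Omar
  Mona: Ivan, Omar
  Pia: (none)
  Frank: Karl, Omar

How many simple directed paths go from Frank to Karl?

Frank→Karl

1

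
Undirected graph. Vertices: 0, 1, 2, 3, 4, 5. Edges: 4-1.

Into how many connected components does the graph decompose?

From 0: component {0}.
From 1: component {1, 4}.
From 2: component {2}.
From 3: component {3}.
From 5: component {5}.
That's 5 components.

5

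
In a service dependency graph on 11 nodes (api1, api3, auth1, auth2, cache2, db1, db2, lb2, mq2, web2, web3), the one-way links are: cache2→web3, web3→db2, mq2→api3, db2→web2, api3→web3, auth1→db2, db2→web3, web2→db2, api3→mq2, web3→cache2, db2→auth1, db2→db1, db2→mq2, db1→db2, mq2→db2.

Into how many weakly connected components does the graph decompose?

4

From api1: component {api1}.
From api3: component {api3, auth1, cache2, db1, db2, mq2, web2, web3}.
From auth2: component {auth2}.
From lb2: component {lb2}.
That's 4 components.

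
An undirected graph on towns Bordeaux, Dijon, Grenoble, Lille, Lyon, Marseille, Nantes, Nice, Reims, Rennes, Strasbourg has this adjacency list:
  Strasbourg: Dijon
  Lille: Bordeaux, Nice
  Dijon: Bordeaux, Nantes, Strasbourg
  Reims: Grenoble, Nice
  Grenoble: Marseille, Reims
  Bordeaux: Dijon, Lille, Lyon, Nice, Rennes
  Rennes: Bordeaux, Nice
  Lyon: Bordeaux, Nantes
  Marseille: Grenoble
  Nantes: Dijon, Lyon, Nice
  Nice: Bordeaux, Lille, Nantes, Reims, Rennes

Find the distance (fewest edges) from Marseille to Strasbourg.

6

Distance 0: Marseille.
Distance 1: Grenoble.
Distance 2: Reims.
Distance 3: Nice.
Distance 4: Bordeaux, Lille, Nantes, Rennes.
Distance 5: Dijon, Lyon.
Distance 6: Strasbourg — contains Strasbourg.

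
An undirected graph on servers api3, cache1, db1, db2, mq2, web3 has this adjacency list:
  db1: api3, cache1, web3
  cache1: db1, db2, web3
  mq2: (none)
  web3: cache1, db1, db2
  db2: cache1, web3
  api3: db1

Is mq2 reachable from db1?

Explore from db1.
Distance 1: reach api3, cache1, web3.
Distance 2: reach db2.
The search is exhausted without reaching mq2; it lies in a different component.

No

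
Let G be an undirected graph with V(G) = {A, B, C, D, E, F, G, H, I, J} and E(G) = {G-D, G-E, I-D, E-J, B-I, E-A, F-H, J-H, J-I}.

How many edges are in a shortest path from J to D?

2

Distance 0: J.
Distance 1: E, H, I.
Distance 2: A, B, D, F, G — contains D.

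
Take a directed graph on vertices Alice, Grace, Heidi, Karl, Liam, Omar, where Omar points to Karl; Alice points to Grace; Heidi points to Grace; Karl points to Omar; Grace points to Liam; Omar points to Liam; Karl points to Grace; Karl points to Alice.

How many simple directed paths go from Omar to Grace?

Omar→Karl→Alice→Grace
Omar→Karl→Grace

2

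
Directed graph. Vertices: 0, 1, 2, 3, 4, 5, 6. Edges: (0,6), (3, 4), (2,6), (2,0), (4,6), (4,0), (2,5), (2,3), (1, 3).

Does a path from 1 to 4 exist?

Yes

Explore from 1.
Distance 1: reach 3.
Distance 2: reach 4.
Found 4.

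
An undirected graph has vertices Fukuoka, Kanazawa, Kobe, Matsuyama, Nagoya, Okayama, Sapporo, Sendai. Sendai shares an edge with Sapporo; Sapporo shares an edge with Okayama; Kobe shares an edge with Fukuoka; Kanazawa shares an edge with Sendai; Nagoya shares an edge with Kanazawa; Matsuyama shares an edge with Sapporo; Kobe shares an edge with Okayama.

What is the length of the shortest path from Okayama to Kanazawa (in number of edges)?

3

Distance 0: Okayama.
Distance 1: Kobe, Sapporo.
Distance 2: Fukuoka, Matsuyama, Sendai.
Distance 3: Kanazawa — contains Kanazawa.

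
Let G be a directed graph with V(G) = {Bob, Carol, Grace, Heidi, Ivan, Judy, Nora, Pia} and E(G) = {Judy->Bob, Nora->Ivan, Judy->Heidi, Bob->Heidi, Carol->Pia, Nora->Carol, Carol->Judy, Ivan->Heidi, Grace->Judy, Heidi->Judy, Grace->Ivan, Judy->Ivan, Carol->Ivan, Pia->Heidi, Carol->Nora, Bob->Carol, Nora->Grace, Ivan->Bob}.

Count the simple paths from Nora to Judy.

Nora→Carol→Ivan→Bob→Heidi→Judy
Nora→Carol→Ivan→Heidi→Judy
Nora→Carol→Judy
Nora→Carol→Pia→Heidi→Judy
Nora→Grace→Ivan→Bob→Carol→Judy
Nora→Grace→Ivan→Bob→Carol→Pia→Heidi→Judy
Nora→Grace→Ivan→Bob→Heidi→Judy
Nora→Grace→Ivan→Heidi→Judy
Nora→Grace→Judy
Nora→Ivan→Bob→Carol→Judy
Nora→Ivan→Bob→Carol→Pia→Heidi→Judy
Nora→Ivan→Bob→Heidi→Judy
Nora→Ivan→Heidi→Judy

13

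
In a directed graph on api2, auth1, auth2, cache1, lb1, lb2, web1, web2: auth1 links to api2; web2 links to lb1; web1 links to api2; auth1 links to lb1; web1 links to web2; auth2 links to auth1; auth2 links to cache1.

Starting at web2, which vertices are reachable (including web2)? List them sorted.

lb1, web2

Start at web2.
Its neighbours: lb1.
Nothing further is reachable.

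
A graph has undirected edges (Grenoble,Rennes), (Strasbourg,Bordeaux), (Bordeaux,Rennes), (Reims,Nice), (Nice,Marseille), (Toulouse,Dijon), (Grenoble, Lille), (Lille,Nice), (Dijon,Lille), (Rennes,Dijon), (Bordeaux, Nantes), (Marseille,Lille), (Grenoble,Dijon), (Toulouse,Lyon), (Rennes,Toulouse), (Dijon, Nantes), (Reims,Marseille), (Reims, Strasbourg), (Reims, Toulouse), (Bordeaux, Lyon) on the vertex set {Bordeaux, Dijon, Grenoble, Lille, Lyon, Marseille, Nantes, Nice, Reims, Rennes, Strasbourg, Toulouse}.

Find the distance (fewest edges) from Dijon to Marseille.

Distance 0: Dijon.
Distance 1: Grenoble, Lille, Nantes, Rennes, Toulouse.
Distance 2: Bordeaux, Lyon, Marseille, Nice, Reims — contains Marseille.

2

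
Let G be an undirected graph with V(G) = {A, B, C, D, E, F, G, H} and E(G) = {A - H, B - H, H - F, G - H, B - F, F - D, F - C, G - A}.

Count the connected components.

2

From A: component {A, B, C, D, F, G, H}.
From E: component {E}.
That's 2 components.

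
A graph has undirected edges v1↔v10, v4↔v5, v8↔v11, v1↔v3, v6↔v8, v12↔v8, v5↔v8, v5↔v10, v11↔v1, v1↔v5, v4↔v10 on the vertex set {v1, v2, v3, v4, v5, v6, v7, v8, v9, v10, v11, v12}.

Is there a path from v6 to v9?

No

Explore from v6.
Distance 1: reach v8.
Distance 2: reach v5, v11, v12.
Distance 3: reach v1, v4, v10.
Distance 4: reach v3.
The search is exhausted without reaching v9; it lies in a different component.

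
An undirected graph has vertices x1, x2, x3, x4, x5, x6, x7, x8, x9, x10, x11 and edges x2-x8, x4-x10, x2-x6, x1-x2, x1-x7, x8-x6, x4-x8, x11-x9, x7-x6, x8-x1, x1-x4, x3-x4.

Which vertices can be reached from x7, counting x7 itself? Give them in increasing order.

x1, x2, x3, x4, x6, x7, x8, x10

Start at x7.
Its neighbours: x1, x6.
Then their neighbours: x2, x4, x8.
Then next layer: x3, x10.
Nothing further is reachable.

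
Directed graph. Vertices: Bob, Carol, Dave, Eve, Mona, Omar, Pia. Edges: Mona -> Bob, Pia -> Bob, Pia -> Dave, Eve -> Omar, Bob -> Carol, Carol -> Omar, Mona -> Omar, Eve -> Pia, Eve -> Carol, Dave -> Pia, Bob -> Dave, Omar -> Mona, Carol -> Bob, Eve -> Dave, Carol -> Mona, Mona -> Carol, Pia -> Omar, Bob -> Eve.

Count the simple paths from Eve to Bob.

11

Eve→Carol→Bob
Eve→Carol→Mona→Bob
Eve→Carol→Omar→Mona→Bob
Eve→Dave→Pia→Bob
Eve→Dave→Pia→Omar→Mona→Bob
Eve→Dave→Pia→Omar→Mona→Carol→Bob
Eve→Omar→Mona→Bob
Eve→Omar→Mona→Carol→Bob
Eve→Pia→Bob
Eve→Pia→Omar→Mona→Bob
Eve→Pia→Omar→Mona→Carol→Bob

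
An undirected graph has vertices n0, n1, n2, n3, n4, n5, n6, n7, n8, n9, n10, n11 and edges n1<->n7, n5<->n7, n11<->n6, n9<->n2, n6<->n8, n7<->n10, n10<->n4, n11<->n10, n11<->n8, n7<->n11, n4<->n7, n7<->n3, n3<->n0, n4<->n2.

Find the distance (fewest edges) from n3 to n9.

4

Distance 0: n3.
Distance 1: n0, n7.
Distance 2: n1, n4, n5, n10, n11.
Distance 3: n2, n6, n8.
Distance 4: n9 — contains n9.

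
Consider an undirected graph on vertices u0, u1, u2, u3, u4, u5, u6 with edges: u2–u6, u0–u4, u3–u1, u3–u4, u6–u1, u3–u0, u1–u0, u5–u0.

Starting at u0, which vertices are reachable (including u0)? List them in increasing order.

Start at u0.
Its neighbours: u1, u3, u4, u5.
Then their neighbours: u6.
Then next layer: u2.
Every vertex is now reached.

u0, u1, u2, u3, u4, u5, u6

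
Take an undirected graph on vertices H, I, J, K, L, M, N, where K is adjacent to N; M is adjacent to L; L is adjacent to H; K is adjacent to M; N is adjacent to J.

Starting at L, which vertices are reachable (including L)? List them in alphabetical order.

Start at L.
Its neighbours: H, M.
Then their neighbours: K.
Then next layer: N.
Then next layer: J.
Nothing further is reachable.

H, J, K, L, M, N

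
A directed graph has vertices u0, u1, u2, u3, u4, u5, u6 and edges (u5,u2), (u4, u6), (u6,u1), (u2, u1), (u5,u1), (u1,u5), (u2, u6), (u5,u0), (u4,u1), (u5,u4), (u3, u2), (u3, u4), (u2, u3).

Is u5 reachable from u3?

Yes

Explore from u3.
Distance 1: reach u2, u4.
Distance 2: reach u1, u6.
Distance 3: reach u5.
Found u5.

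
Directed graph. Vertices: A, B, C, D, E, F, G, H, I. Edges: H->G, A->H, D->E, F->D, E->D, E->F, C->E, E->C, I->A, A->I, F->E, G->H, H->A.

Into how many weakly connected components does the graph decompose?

From A: component {A, G, H, I}.
From B: component {B}.
From C: component {C, D, E, F}.
That's 3 components.

3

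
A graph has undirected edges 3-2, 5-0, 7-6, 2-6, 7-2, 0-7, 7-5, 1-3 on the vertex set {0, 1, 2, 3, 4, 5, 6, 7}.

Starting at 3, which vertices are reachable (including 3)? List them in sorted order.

0, 1, 2, 3, 5, 6, 7

Start at 3.
Its neighbours: 1, 2.
Then their neighbours: 6, 7.
Then next layer: 0, 5.
Nothing further is reachable.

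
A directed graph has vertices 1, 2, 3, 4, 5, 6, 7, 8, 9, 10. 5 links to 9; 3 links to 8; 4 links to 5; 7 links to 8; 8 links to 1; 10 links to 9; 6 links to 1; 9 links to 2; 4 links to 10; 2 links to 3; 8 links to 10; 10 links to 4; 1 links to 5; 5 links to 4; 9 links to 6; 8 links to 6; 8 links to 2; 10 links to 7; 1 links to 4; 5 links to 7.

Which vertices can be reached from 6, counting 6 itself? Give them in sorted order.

Start at 6.
Its neighbours: 1.
Then their neighbours: 4, 5.
Then next layer: 7, 9, 10.
Then next layer: 2, 8.
Then next layer: 3.
Every vertex is now reached.

1, 2, 3, 4, 5, 6, 7, 8, 9, 10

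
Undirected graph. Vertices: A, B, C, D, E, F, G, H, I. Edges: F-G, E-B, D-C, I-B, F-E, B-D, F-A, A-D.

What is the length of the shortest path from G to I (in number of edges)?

Distance 0: G.
Distance 1: F.
Distance 2: A, E.
Distance 3: B, D.
Distance 4: C, I — contains I.

4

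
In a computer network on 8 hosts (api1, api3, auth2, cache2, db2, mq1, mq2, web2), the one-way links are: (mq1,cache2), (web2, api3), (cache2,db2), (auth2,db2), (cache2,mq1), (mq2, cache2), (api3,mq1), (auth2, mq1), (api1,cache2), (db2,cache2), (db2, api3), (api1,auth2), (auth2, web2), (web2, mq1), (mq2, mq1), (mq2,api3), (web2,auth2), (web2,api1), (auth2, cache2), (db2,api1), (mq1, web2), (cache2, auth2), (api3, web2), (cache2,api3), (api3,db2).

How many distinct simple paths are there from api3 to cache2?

api3→db2→api1→auth2→cache2
api3→db2→api1→auth2→mq1→cache2
api3→db2→api1→auth2→web2→mq1→cache2
api3→db2→api1→cache2
api3→db2→cache2
api3→mq1→cache2
api3→mq1→web2→api1→auth2→cache2
api3→mq1→web2→api1→auth2→db2→cache2
... and 13 more.

21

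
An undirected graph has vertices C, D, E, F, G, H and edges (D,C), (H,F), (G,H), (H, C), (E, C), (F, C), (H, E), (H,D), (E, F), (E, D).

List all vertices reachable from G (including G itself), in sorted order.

Start at G.
Its neighbours: H.
Then their neighbours: C, D, E, F.
Every vertex is now reached.

C, D, E, F, G, H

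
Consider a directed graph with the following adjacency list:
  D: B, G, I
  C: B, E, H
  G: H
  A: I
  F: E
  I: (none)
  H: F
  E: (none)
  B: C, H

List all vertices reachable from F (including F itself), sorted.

Start at F.
Its neighbours: E.
Nothing further is reachable.

E, F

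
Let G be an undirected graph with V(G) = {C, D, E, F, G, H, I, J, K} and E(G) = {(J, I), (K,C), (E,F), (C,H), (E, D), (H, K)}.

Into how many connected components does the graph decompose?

From C: component {C, H, K}.
From D: component {D, E, F}.
From G: component {G}.
From I: component {I, J}.
That's 4 components.

4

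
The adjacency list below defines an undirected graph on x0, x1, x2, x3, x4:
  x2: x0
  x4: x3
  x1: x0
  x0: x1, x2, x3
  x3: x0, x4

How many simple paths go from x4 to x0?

1

x4–x3–x0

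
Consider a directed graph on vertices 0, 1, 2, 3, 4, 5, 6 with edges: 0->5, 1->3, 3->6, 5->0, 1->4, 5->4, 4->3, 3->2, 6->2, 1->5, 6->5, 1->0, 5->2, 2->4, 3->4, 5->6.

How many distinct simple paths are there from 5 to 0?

5→0

1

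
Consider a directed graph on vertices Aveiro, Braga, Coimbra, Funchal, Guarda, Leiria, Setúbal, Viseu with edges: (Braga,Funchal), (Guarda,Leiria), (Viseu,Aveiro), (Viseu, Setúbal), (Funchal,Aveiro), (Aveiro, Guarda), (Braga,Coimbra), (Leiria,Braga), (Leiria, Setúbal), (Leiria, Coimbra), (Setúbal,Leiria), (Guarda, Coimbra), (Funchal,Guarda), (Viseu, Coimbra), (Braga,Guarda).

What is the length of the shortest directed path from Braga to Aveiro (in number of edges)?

2

Distance 0: Braga.
Distance 1: Coimbra, Funchal, Guarda.
Distance 2: Aveiro, Leiria — contains Aveiro.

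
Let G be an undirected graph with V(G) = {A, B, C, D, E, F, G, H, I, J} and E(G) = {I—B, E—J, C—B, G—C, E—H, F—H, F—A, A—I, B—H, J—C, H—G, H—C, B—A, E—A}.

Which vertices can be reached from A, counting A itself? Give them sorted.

A, B, C, E, F, G, H, I, J

Start at A.
Its neighbours: B, E, F, I.
Then their neighbours: C, H, J.
Then next layer: G.
Nothing further is reachable.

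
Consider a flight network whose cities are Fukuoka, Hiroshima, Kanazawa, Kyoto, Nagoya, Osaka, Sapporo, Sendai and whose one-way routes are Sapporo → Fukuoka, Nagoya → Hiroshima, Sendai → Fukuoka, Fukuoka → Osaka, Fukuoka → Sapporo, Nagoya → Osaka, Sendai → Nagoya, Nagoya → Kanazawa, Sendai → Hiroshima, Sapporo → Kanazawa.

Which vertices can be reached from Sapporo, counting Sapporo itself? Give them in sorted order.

Fukuoka, Kanazawa, Osaka, Sapporo

Start at Sapporo.
Its neighbours: Fukuoka, Kanazawa.
Then their neighbours: Osaka.
Nothing further is reachable.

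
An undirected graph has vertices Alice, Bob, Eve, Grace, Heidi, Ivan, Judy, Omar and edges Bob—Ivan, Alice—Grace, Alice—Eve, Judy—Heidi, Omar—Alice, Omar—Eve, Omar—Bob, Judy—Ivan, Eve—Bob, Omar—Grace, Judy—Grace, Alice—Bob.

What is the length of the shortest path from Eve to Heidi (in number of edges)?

Distance 0: Eve.
Distance 1: Alice, Bob, Omar.
Distance 2: Grace, Ivan.
Distance 3: Judy.
Distance 4: Heidi — contains Heidi.

4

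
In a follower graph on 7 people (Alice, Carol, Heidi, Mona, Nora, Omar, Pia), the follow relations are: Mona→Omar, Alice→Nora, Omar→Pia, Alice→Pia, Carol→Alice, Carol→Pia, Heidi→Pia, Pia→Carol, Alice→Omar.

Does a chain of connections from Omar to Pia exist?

Explore from Omar.
Distance 1: reach Pia.
Found Pia.

Yes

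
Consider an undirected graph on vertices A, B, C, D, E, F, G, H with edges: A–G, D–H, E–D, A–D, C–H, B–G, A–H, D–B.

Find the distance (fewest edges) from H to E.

Distance 0: H.
Distance 1: A, C, D.
Distance 2: B, E, G — contains E.

2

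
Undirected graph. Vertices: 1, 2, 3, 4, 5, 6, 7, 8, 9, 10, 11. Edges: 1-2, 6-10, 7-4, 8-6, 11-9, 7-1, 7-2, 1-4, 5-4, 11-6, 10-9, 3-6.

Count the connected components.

From 1: component {1, 2, 4, 5, 7}.
From 3: component {3, 6, 8, 9, 10, 11}.
That's 2 components.

2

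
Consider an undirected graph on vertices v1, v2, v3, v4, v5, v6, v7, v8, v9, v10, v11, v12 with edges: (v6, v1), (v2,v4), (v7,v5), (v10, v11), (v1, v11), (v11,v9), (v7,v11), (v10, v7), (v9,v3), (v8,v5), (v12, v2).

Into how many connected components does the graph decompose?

From v1: component {v1, v3, v5, v6, v7, v8, v9, v10, v11}.
From v2: component {v2, v4, v12}.
That's 2 components.

2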